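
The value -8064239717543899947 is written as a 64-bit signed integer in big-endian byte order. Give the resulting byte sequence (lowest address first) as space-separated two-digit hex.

Two's complement of -8064239717543899947 in 64 bits: 8064239717543899947 = 0x6FE9EF4C03CCF32B; invert → 0x901610B3FC330CD4; add 1 → 0x901610B3FC330CD5.
Split into bytes (most-significant first): 90 16 10 B3 FC 33 0C D5.
Big-endian stores the most-significant byte at the lowest address.
So the memory order matches the most-significant-first order: 90 16 10 B3 FC 33 0C D5.

90 16 10 B3 FC 33 0C D5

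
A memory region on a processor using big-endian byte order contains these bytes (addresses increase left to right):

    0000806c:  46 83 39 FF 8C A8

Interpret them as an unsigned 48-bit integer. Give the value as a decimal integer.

77529427709096

Big-endian: lowest address holds the most-significant byte.
The bytes are already most-significant first: 0x468339FF8CA8.
0x468339FF8CA8 = 77529427709096.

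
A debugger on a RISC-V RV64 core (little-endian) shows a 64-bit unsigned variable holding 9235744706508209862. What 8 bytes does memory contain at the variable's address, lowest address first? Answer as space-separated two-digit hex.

9235744706508209862 in hexadecimal, padded to 64 bits, is 0x802BF4E0A39DBEC6.
Split into bytes (most-significant first): 80 2B F4 E0 A3 9D BE C6.
Little-endian stores the least-significant byte at the lowest address.
So at ascending addresses the bytes are C6 BE 9D A3 E0 F4 2B 80.

C6 BE 9D A3 E0 F4 2B 80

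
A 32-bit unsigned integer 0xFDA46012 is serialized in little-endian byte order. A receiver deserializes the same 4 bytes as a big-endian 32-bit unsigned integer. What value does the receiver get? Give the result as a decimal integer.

308323581

Stored little-endian, the bytes at ascending addresses are 12 60 A4 FD.
Read back as big-endian, the last byte is least significant, giving 0x1260A4FD.
0x1260A4FD = 308323581.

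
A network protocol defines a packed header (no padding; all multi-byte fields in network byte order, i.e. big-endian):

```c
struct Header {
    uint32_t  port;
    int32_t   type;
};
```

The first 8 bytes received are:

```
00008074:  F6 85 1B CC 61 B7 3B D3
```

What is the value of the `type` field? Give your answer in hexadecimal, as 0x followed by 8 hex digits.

`type` follows `port` (4 bytes), so it starts at byte offset 4 and occupies 4 bytes.
Bytes at offsets 4..7: 61 B7 3B D3.
Big-endian: lowest address holds the most-significant byte.
The bytes are already most-significant first: 0x61B73BD3.

0x61B73BD3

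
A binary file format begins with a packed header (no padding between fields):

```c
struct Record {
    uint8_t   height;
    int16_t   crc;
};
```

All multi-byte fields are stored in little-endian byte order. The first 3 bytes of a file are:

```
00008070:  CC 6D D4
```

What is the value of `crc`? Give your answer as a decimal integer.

`crc` follows `height` (1 byte), so it starts at byte offset 1 and occupies 2 bytes.
Bytes at offsets 1..2: 6D D4.
In little-endian order the low byte comes first in memory.
Reassemble most-significant byte first: D4 6D → 0xD46D.
Top bit is set, so as a signed 16-bit value this is 0xD46D − 2^16 = -11155.

-11155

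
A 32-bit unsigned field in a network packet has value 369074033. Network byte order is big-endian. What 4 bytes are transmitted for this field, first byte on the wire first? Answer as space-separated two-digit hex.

15 FF 9F 71

369074033 in hexadecimal, padded to 32 bits, is 0x15FF9F71.
Split into bytes (most-significant first): 15 FF 9F 71.
In big-endian order the high byte comes first in memory.
So the memory order matches the most-significant-first order: 15 FF 9F 71.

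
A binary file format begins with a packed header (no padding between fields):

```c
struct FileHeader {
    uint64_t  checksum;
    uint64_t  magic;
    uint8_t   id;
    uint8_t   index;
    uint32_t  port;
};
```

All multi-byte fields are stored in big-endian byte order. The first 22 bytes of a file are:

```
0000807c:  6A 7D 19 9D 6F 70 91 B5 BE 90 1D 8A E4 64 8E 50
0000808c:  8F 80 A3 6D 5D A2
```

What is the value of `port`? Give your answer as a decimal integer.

2741853602

`port` follows `checksum` (8 B), `magic` (8 B), `id` (1 B), `index` (1 B), so it starts at offset 8 + 8 + 1 + 1 = 18 and occupies 4 bytes.
Bytes at offsets 18..21: A3 6D 5D A2.
Big-endian stores the most-significant byte at the lowest address.
The bytes are already most-significant first: 0xA36D5DA2.
0xA36D5DA2 = 2741853602.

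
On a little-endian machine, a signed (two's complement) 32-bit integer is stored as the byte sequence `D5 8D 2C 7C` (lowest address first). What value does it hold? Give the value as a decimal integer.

Little-endian stores the least-significant byte at the lowest address.
Reassemble most-significant byte first: 7C 2C 8D D5 → 0x7C2C8DD5.
0x7C2C8DD5 = 2083294677.

2083294677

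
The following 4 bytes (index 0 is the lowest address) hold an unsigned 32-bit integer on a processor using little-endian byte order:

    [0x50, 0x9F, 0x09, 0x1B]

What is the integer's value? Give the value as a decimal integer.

Little-endian: lowest address holds the least-significant byte.
Reassemble most-significant byte first: 1B 09 9F 50 → 0x1B099F50.
0x1B099F50 = 453615440.

453615440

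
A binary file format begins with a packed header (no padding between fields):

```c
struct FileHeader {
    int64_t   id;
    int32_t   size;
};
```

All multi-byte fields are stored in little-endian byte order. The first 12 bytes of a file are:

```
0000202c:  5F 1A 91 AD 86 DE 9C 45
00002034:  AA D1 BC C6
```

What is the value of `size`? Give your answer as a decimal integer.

-960704086

`size` follows `id` (8 bytes), so it starts at byte offset 8 and occupies 4 bytes.
Bytes at offsets 8..11: AA D1 BC C6.
In little-endian order the low byte comes first in memory.
Reassemble most-significant byte first: C6 BC D1 AA → 0xC6BCD1AA.
Top bit is set, so as a signed 32-bit value this is 0xC6BCD1AA − 2^32 = -960704086.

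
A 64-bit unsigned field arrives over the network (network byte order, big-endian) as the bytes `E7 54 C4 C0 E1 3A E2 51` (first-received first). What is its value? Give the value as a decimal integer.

Big-endian stores the most-significant byte at the lowest address.
The bytes are already most-significant first: 0xE754C4C0E13AE251.
0xE754C4C0E13AE251 = 16669164453496545873.

16669164453496545873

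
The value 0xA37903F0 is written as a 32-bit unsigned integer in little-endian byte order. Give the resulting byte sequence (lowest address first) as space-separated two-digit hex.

Split into bytes (most-significant first): A3 79 03 F0.
Little-endian stores the least-significant byte at the lowest address.
So at ascending addresses the bytes are F0 03 79 A3.

F0 03 79 A3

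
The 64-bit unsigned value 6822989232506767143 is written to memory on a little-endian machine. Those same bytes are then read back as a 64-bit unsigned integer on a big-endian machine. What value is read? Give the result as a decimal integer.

6822989232506767143 in 64-bit hexadecimal is 0x5EB0208EA5E18727.
Stored little-endian, the bytes at ascending addresses are 27 87 E1 A5 8E 20 B0 5E.
Read back as big-endian, the last byte is least significant, giving 0x2787E1A58E20B05E.
0x2787E1A58E20B05E = 2848493390505488478.

2848493390505488478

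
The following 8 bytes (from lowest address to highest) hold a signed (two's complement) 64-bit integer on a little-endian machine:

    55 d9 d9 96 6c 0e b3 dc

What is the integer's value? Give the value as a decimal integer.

In little-endian order the low byte comes first in memory.
Reassemble most-significant byte first: DC B3 0E 6C 96 D9 D9 55 → 0xDCB30E6C96D9D955.
Top bit is set, so as a signed 64-bit value this is 0xDCB30E6C96D9D955 − 2^64 = -2543673504984082091.

-2543673504984082091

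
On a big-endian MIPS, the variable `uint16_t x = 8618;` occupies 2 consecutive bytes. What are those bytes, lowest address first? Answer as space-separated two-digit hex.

21 AA

8618 in hexadecimal, padded to 16 bits, is 0x21AA.
Split into bytes (most-significant first): 21 AA.
Big-endian stores the most-significant byte at the lowest address.
So the memory order matches the most-significant-first order: 21 AA.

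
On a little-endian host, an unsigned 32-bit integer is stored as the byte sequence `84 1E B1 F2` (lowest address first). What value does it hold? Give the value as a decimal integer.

4071693956

In little-endian order the low byte comes first in memory.
Reassemble most-significant byte first: F2 B1 1E 84 → 0xF2B11E84.
0xF2B11E84 = 4071693956.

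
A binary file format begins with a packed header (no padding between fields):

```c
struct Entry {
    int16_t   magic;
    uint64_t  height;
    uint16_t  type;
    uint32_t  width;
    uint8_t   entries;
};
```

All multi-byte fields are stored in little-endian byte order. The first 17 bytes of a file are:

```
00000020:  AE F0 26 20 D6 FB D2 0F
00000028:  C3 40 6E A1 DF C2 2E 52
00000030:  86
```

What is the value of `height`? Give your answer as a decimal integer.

`height` follows `magic` (2 bytes), so it starts at byte offset 2 and occupies 8 bytes.
Bytes at offsets 2..9: 26 20 D6 FB D2 0F C3 40.
In little-endian order the low byte comes first in memory.
Reassemble most-significant byte first: 40 C3 0F D2 FB D6 20 26 → 0x40C30FD2FBD62026.
0x40C30FD2FBD62026 = 4666591037728628774.

4666591037728628774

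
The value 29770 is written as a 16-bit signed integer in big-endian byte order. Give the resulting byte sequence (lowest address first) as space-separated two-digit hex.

29770 in hexadecimal, padded to 16 bits, is 0x744A.
Split into bytes (most-significant first): 74 4A.
In big-endian order the high byte comes first in memory.
So the memory order matches the most-significant-first order: 74 4A.

74 4A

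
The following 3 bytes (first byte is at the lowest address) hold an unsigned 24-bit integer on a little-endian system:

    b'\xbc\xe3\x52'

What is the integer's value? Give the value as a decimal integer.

5432252

Little-endian: lowest address holds the least-significant byte.
Reassemble most-significant byte first: 52 E3 BC → 0x52E3BC.
0x52E3BC = 5432252.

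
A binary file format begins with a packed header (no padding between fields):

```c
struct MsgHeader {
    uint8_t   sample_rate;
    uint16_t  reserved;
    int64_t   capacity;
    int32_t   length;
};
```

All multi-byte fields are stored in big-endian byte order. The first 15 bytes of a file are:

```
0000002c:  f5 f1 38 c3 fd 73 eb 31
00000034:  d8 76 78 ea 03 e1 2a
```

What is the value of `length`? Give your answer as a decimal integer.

-368844502

`length` follows `sample_rate` (1 B), `reserved` (2 B), `capacity` (8 B), so it starts at offset 1 + 2 + 8 = 11 and occupies 4 bytes.
Bytes at offsets 11..14: EA 03 E1 2A.
In big-endian order the high byte comes first in memory.
The bytes are already most-significant first: 0xEA03E12A.
Top bit is set, so as a signed 32-bit value this is 0xEA03E12A − 2^32 = -368844502.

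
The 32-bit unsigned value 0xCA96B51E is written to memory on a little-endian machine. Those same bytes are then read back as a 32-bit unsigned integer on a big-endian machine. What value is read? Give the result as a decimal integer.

515217098

Stored little-endian, the bytes at ascending addresses are 1E B5 96 CA.
Read back as big-endian, the last byte is least significant, giving 0x1EB596CA.
0x1EB596CA = 515217098.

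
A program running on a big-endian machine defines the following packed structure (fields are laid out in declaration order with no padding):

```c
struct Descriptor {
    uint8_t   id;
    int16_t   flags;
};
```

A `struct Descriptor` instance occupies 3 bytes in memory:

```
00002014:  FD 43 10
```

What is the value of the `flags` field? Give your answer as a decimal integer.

17168

`flags` follows `id` (1 byte), so it starts at byte offset 1 and occupies 2 bytes.
Bytes at offsets 1..2: 43 10.
Big-endian: lowest address holds the most-significant byte.
The bytes are already most-significant first: 0x4310.
0x4310 = 17168.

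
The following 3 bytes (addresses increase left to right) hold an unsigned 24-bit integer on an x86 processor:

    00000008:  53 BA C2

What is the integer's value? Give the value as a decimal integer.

12761683

Little-endian stores the least-significant byte at the lowest address.
Reassemble most-significant byte first: C2 BA 53 → 0xC2BA53.
0xC2BA53 = 12761683.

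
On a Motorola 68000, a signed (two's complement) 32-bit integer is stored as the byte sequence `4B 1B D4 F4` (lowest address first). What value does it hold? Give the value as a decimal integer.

Big-endian: lowest address holds the most-significant byte.
The bytes are already most-significant first: 0x4B1BD4F4.
0x4B1BD4F4 = 1260115188.

1260115188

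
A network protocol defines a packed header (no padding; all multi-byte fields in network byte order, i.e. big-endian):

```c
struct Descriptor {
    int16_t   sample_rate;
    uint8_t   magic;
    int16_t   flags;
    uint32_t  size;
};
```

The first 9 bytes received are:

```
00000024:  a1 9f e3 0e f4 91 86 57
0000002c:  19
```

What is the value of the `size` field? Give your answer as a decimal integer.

`size` follows `sample_rate` (2 B), `magic` (1 B), `flags` (2 B), so it starts at offset 2 + 1 + 2 = 5 and occupies 4 bytes.
Bytes at offsets 5..8: 91 86 57 19.
Big-endian: lowest address holds the most-significant byte.
The bytes are already most-significant first: 0x91865719.
0x91865719 = 2441500441.

2441500441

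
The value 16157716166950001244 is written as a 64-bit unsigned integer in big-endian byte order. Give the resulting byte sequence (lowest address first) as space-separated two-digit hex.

16157716166950001244 in hexadecimal, padded to 64 bits, is 0xE03BBD3F20A41A5C.
Split into bytes (most-significant first): E0 3B BD 3F 20 A4 1A 5C.
Big-endian stores the most-significant byte at the lowest address.
So the memory order matches the most-significant-first order: E0 3B BD 3F 20 A4 1A 5C.

E0 3B BD 3F 20 A4 1A 5C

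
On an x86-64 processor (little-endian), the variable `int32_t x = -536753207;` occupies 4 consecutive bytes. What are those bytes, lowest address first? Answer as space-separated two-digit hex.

Two's complement of -536753207 in 32 bits: 536753207 = 0x1FFE3437; invert → 0xE001CBC8; add 1 → 0xE001CBC9.
Split into bytes (most-significant first): E0 01 CB C9.
Little-endian: lowest address holds the least-significant byte.
So at ascending addresses the bytes are C9 CB 01 E0.

C9 CB 01 E0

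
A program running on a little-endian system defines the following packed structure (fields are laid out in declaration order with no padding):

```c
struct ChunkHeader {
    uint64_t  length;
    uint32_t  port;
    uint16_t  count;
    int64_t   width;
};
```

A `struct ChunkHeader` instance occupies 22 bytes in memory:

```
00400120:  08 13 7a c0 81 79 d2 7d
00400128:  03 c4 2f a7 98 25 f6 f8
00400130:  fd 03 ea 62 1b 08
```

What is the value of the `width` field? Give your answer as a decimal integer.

584169333903456502

`width` follows `length` (8 B), `port` (4 B), `count` (2 B), so it starts at offset 8 + 4 + 2 = 14 and occupies 8 bytes.
Bytes at offsets 14..21: F6 F8 FD 03 EA 62 1B 08.
Little-endian: lowest address holds the least-significant byte.
Reassemble most-significant byte first: 08 1B 62 EA 03 FD F8 F6 → 0x081B62EA03FDF8F6.
0x081B62EA03FDF8F6 = 584169333903456502.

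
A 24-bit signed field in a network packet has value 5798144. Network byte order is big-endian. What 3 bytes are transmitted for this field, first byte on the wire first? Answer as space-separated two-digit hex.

5798144 in hexadecimal, padded to 24 bits, is 0x587900.
Split into bytes (most-significant first): 58 79 00.
Big-endian: lowest address holds the most-significant byte.
So the memory order matches the most-significant-first order: 58 79 00.

58 79 00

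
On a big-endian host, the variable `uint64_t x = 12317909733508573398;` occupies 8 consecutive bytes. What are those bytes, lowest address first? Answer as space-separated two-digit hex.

12317909733508573398 in hexadecimal, padded to 64 bits, is 0xAAF201A3B91AE8D6.
Split into bytes (most-significant first): AA F2 01 A3 B9 1A E8 D6.
In big-endian order the high byte comes first in memory.
So the memory order matches the most-significant-first order: AA F2 01 A3 B9 1A E8 D6.

AA F2 01 A3 B9 1A E8 D6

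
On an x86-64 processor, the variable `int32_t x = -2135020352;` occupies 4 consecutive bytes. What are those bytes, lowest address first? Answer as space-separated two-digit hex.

C0 2C BE 80

Two's complement of -2135020352 in 32 bits: 2135020352 = 0x7F41D340; invert → 0x80BE2CBF; add 1 → 0x80BE2CC0.
Split into bytes (most-significant first): 80 BE 2C C0.
In little-endian order the low byte comes first in memory.
So at ascending addresses the bytes are C0 2C BE 80.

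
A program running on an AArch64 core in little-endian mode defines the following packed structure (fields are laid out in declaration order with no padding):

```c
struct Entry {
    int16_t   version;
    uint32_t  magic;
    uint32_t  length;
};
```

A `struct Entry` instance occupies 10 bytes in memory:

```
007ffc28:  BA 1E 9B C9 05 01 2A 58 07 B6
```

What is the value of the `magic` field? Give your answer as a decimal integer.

17156507

`magic` follows `version` (2 bytes), so it starts at byte offset 2 and occupies 4 bytes.
Bytes at offsets 2..5: 9B C9 05 01.
Little-endian stores the least-significant byte at the lowest address.
Reassemble most-significant byte first: 01 05 C9 9B → 0x0105C99B.
0x0105C99B = 17156507.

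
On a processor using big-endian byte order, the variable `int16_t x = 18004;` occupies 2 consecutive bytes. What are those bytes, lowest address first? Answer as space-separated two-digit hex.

46 54

18004 in hexadecimal, padded to 16 bits, is 0x4654.
Split into bytes (most-significant first): 46 54.
In big-endian order the high byte comes first in memory.
So the memory order matches the most-significant-first order: 46 54.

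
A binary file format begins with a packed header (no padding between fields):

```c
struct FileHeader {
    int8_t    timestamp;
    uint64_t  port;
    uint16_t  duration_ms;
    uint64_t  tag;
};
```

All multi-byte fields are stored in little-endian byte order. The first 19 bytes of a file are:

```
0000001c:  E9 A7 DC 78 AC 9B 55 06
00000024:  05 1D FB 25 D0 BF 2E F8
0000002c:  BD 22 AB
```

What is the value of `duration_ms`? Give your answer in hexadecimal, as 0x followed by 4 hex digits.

`duration_ms` follows `timestamp` (1 B), `port` (8 B), so it starts at offset 1 + 8 = 9 and occupies 2 bytes.
Bytes at offsets 9..10: 1D FB.
In little-endian order the low byte comes first in memory.
Reassemble most-significant byte first: FB 1D → 0xFB1D.

0xFB1D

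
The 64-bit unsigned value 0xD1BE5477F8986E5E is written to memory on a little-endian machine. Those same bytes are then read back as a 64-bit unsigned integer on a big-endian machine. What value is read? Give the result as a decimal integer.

Stored little-endian, the bytes at ascending addresses are 5E 6E 98 F8 77 54 BE D1.
Read back as big-endian, the last byte is least significant, giving 0x5E6E98F87754BED1.
0x5E6E98F87754BED1 = 6804544279924752081.

6804544279924752081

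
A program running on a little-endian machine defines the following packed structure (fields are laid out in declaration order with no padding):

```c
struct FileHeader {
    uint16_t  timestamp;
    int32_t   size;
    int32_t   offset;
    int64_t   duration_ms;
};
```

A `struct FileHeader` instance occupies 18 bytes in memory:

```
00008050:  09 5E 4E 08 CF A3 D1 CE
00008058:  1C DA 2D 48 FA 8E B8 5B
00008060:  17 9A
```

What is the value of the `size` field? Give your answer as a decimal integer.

-1546713010

`size` follows `timestamp` (2 bytes), so it starts at byte offset 2 and occupies 4 bytes.
Bytes at offsets 2..5: 4E 08 CF A3.
Little-endian stores the least-significant byte at the lowest address.
Reassemble most-significant byte first: A3 CF 08 4E → 0xA3CF084E.
Top bit is set, so as a signed 32-bit value this is 0xA3CF084E − 2^32 = -1546713010.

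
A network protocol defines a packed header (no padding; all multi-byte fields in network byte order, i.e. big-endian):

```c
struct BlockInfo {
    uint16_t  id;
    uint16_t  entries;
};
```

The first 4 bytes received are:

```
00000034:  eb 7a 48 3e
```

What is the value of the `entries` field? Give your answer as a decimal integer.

`entries` follows `id` (2 bytes), so it starts at byte offset 2 and occupies 2 bytes.
Bytes at offsets 2..3: 48 3E.
In big-endian order the high byte comes first in memory.
The bytes are already most-significant first: 0x483E.
0x483E = 18494.

18494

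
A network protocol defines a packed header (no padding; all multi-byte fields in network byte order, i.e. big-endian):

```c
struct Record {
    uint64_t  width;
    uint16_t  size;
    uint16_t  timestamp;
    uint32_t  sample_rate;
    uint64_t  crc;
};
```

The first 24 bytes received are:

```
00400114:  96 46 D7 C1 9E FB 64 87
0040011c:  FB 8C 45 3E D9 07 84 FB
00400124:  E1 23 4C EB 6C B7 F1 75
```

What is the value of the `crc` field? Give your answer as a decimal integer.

`crc` follows `width` (8 B), `size` (2 B), `timestamp` (2 B), `sample_rate` (4 B), so it starts at offset 8 + 2 + 2 + 4 = 16 and occupies 8 bytes.
Bytes at offsets 16..23: E1 23 4C EB 6C B7 F1 75.
Big-endian: lowest address holds the most-significant byte.
The bytes are already most-significant first: 0xE1234CEB6CB7F175.
0xE1234CEB6CB7F175 = 16222894856743678325.

16222894856743678325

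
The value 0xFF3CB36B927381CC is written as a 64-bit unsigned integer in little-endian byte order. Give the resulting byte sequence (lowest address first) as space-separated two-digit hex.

CC 81 73 92 6B B3 3C FF

Split into bytes (most-significant first): FF 3C B3 6B 92 73 81 CC.
Little-endian: lowest address holds the least-significant byte.
So at ascending addresses the bytes are CC 81 73 92 6B B3 3C FF.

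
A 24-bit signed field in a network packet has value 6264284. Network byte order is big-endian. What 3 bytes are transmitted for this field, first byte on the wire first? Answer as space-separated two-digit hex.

6264284 in hexadecimal, padded to 24 bits, is 0x5F95DC.
Split into bytes (most-significant first): 5F 95 DC.
In big-endian order the high byte comes first in memory.
So the memory order matches the most-significant-first order: 5F 95 DC.

5F 95 DC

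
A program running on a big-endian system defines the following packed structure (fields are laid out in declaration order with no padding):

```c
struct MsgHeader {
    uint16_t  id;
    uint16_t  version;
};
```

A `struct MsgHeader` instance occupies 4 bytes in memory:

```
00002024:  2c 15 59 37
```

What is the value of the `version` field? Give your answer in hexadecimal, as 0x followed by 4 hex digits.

0x5937

`version` follows `id` (2 bytes), so it starts at byte offset 2 and occupies 2 bytes.
Bytes at offsets 2..3: 59 37.
In big-endian order the high byte comes first in memory.
The bytes are already most-significant first: 0x5937.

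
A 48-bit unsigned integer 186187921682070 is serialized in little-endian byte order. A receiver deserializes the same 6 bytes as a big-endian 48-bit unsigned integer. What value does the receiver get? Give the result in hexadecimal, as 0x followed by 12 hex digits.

0x96EEEE4056A9

186187921682070 in 48-bit hexadecimal is 0xA95640EEEE96.
Stored little-endian, the bytes at ascending addresses are 96 EE EE 40 56 A9.
Read back as big-endian, the last byte is least significant, giving 0x96EEEE4056A9.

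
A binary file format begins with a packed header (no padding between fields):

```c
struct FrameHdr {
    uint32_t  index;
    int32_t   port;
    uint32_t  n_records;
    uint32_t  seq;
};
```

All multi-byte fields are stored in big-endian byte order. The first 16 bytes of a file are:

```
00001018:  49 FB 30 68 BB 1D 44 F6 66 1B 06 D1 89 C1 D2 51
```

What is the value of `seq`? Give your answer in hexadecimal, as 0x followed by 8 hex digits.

0x89C1D251

`seq` follows `index` (4 B), `port` (4 B), `n_records` (4 B), so it starts at offset 4 + 4 + 4 = 12 and occupies 4 bytes.
Bytes at offsets 12..15: 89 C1 D2 51.
In big-endian order the high byte comes first in memory.
The bytes are already most-significant first: 0x89C1D251.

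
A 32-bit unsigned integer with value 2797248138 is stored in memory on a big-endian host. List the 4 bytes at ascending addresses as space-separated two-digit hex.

2797248138 in hexadecimal, padded to 32 bits, is 0xA6BA9E8A.
Split into bytes (most-significant first): A6 BA 9E 8A.
Big-endian stores the most-significant byte at the lowest address.
So the memory order matches the most-significant-first order: A6 BA 9E 8A.

A6 BA 9E 8A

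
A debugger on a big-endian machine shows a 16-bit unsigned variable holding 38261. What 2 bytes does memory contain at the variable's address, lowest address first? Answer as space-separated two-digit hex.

38261 in hexadecimal, padded to 16 bits, is 0x9575.
Split into bytes (most-significant first): 95 75.
Big-endian stores the most-significant byte at the lowest address.
So the memory order matches the most-significant-first order: 95 75.

95 75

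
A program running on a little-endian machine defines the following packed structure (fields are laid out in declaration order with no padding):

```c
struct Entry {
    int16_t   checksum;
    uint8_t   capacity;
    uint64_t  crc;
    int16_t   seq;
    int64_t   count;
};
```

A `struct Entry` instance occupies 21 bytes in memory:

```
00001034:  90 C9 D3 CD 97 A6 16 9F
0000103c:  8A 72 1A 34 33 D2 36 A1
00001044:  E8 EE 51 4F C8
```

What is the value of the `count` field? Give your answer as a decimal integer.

-4012898656416876846

`count` follows `checksum` (2 B), `capacity` (1 B), `crc` (8 B), `seq` (2 B), so it starts at offset 2 + 1 + 8 + 2 = 13 and occupies 8 bytes.
Bytes at offsets 13..20: D2 36 A1 E8 EE 51 4F C8.
Little-endian stores the least-significant byte at the lowest address.
Reassemble most-significant byte first: C8 4F 51 EE E8 A1 36 D2 → 0xC84F51EEE8A136D2.
Top bit is set, so as a signed 64-bit value this is 0xC84F51EEE8A136D2 − 2^64 = -4012898656416876846.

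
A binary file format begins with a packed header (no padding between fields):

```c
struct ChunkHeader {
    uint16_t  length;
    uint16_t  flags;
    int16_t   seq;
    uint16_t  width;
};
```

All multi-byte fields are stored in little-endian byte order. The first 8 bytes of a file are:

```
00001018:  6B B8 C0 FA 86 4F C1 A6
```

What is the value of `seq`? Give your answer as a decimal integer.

`seq` follows `length` (2 B), `flags` (2 B), so it starts at offset 2 + 2 = 4 and occupies 2 bytes.
Bytes at offsets 4..5: 86 4F.
Little-endian: lowest address holds the least-significant byte.
Reassemble most-significant byte first: 4F 86 → 0x4F86.
0x4F86 = 20358.

20358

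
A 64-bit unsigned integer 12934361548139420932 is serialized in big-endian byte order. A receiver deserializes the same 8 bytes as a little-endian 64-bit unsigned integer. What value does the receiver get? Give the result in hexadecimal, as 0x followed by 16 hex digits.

12934361548139420932 in 64-bit hexadecimal is 0xB380154C81525D04.
Stored big-endian, the bytes at ascending addresses are B3 80 15 4C 81 52 5D 04.
Read back as little-endian, the first byte is least significant, giving 0x045D52814C1580B3.

0x045D52814C1580B3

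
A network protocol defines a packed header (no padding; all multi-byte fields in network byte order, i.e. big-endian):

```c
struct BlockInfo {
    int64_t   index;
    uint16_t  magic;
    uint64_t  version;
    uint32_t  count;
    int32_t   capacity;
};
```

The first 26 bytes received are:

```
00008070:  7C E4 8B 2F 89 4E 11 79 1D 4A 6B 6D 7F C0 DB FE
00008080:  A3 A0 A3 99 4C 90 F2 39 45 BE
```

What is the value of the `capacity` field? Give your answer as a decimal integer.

-231127618

`capacity` follows `index` (8 B), `magic` (2 B), `version` (8 B), `count` (4 B), so it starts at offset 8 + 2 + 8 + 4 = 22 and occupies 4 bytes.
Bytes at offsets 22..25: F2 39 45 BE.
In big-endian order the high byte comes first in memory.
The bytes are already most-significant first: 0xF23945BE.
Top bit is set, so as a signed 32-bit value this is 0xF23945BE − 2^32 = -231127618.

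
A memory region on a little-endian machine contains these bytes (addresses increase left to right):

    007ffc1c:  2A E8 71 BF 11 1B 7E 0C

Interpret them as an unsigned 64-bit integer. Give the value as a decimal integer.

Little-endian: lowest address holds the least-significant byte.
Reassemble most-significant byte first: 0C 7E 1B 11 BF 71 E8 2A → 0x0C7E1B11BF71E82A.
0x0C7E1B11BF71E82A = 900186738560985130.

900186738560985130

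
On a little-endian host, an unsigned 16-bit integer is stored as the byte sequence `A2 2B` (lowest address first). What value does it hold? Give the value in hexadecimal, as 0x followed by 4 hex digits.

0x2BA2

Little-endian: lowest address holds the least-significant byte.
Reassemble most-significant byte first: 2B A2 → 0x2BA2.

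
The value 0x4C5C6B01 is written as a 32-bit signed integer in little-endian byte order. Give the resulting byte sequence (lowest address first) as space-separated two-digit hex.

Split into bytes (most-significant first): 4C 5C 6B 01.
In little-endian order the low byte comes first in memory.
So at ascending addresses the bytes are 01 6B 5C 4C.

01 6B 5C 4C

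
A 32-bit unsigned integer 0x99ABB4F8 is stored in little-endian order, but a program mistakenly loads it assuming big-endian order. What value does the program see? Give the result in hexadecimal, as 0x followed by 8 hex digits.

Stored little-endian, the bytes at ascending addresses are F8 B4 AB 99.
Read back as big-endian, the last byte is least significant, giving 0xF8B4AB99.

0xF8B4AB99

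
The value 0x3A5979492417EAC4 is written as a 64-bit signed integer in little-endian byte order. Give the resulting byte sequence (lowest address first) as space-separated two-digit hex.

C4 EA 17 24 49 79 59 3A

Split into bytes (most-significant first): 3A 59 79 49 24 17 EA C4.
In little-endian order the low byte comes first in memory.
So at ascending addresses the bytes are C4 EA 17 24 49 79 59 3A.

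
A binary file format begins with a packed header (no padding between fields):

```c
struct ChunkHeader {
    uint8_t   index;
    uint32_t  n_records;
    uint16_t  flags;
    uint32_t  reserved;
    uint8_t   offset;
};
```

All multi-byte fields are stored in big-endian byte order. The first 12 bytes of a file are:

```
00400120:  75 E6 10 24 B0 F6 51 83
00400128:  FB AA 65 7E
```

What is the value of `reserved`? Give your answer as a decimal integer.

2214308453

`reserved` follows `index` (1 B), `n_records` (4 B), `flags` (2 B), so it starts at offset 1 + 4 + 2 = 7 and occupies 4 bytes.
Bytes at offsets 7..10: 83 FB AA 65.
Big-endian stores the most-significant byte at the lowest address.
The bytes are already most-significant first: 0x83FBAA65.
0x83FBAA65 = 2214308453.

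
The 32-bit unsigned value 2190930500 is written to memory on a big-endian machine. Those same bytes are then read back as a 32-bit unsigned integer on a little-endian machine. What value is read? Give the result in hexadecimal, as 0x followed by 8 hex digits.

2190930500 in 32-bit hexadecimal is 0x8296F244.
Stored big-endian, the bytes at ascending addresses are 82 96 F2 44.
Read back as little-endian, the first byte is least significant, giving 0x44F29682.

0x44F29682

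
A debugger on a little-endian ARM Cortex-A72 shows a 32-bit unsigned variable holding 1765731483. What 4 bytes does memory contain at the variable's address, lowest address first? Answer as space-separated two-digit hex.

9B EC 3E 69

1765731483 in hexadecimal, padded to 32 bits, is 0x693EEC9B.
Split into bytes (most-significant first): 69 3E EC 9B.
Little-endian stores the least-significant byte at the lowest address.
So at ascending addresses the bytes are 9B EC 3E 69.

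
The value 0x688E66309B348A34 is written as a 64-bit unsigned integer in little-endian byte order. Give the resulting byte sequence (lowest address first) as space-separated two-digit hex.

34 8A 34 9B 30 66 8E 68

Split into bytes (most-significant first): 68 8E 66 30 9B 34 8A 34.
Little-endian: lowest address holds the least-significant byte.
So at ascending addresses the bytes are 34 8A 34 9B 30 66 8E 68.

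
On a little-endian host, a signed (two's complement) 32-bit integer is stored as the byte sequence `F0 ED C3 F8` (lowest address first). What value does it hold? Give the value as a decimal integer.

Little-endian stores the least-significant byte at the lowest address.
Reassemble most-significant byte first: F8 C3 ED F0 → 0xF8C3EDF0.
Top bit is set, so as a signed 32-bit value this is 0xF8C3EDF0 − 2^32 = -121377296.

-121377296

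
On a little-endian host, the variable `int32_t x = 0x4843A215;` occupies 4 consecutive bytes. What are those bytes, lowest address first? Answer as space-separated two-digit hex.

Split into bytes (most-significant first): 48 43 A2 15.
In little-endian order the low byte comes first in memory.
So at ascending addresses the bytes are 15 A2 43 48.

15 A2 43 48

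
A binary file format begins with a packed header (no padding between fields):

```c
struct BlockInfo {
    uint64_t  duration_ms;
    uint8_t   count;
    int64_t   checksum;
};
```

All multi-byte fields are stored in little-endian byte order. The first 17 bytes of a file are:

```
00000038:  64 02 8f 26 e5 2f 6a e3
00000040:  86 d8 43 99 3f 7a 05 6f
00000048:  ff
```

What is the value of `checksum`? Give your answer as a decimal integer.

-40807849011887144

`checksum` follows `duration_ms` (8 B), `count` (1 B), so it starts at offset 8 + 1 = 9 and occupies 8 bytes.
Bytes at offsets 9..16: D8 43 99 3F 7A 05 6F FF.
Little-endian: lowest address holds the least-significant byte.
Reassemble most-significant byte first: FF 6F 05 7A 3F 99 43 D8 → 0xFF6F057A3F9943D8.
Top bit is set, so as a signed 64-bit value this is 0xFF6F057A3F9943D8 − 2^64 = -40807849011887144.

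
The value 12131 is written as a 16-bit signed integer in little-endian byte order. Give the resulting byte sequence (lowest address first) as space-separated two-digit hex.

63 2F

12131 in hexadecimal, padded to 16 bits, is 0x2F63.
Split into bytes (most-significant first): 2F 63.
Little-endian stores the least-significant byte at the lowest address.
So at ascending addresses the bytes are 63 2F.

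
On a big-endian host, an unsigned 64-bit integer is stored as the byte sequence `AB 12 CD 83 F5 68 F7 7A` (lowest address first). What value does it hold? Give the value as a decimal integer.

Big-endian: lowest address holds the most-significant byte.
The bytes are already most-significant first: 0xAB12CD83F568F77A.
0xAB12CD83F568F77A = 12327141096708175738.

12327141096708175738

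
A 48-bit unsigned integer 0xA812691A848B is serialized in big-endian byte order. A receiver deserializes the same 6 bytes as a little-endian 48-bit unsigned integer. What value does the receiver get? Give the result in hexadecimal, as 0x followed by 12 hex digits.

0x8B841A6912A8

Stored big-endian, the bytes at ascending addresses are A8 12 69 1A 84 8B.
Read back as little-endian, the first byte is least significant, giving 0x8B841A6912A8.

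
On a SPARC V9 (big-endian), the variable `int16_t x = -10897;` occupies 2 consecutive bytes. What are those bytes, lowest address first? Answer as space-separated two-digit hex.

D5 6F

Two's complement of -10897 in 16 bits: 10897 = 0x2A91; invert → 0xD56E; add 1 → 0xD56F.
Split into bytes (most-significant first): D5 6F.
Big-endian stores the most-significant byte at the lowest address.
So the memory order matches the most-significant-first order: D5 6F.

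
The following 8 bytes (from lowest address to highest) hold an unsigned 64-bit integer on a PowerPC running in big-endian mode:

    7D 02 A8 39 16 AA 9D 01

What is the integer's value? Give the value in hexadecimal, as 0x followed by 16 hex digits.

Big-endian: lowest address holds the most-significant byte.
The bytes are already most-significant first: 0x7D02A83916AA9D01.

0x7D02A83916AA9D01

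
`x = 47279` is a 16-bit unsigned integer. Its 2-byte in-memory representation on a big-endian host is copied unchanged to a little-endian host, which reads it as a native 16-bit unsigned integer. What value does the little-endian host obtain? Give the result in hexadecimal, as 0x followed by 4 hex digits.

47279 in 16-bit hexadecimal is 0xB8AF.
Stored big-endian, the bytes at ascending addresses are B8 AF.
Read back as little-endian, the first byte is least significant, giving 0xAFB8.

0xAFB8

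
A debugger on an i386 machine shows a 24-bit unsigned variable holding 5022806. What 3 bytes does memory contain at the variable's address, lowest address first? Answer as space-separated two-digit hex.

56 A4 4C

5022806 in hexadecimal, padded to 24 bits, is 0x4CA456.
Split into bytes (most-significant first): 4C A4 56.
In little-endian order the low byte comes first in memory.
So at ascending addresses the bytes are 56 A4 4C.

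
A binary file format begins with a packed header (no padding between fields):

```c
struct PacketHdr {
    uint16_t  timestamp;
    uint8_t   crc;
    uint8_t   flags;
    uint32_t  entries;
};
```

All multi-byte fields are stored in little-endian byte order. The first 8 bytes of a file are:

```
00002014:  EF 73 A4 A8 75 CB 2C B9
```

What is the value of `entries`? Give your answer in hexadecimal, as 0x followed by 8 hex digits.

`entries` follows `timestamp` (2 B), `crc` (1 B), `flags` (1 B), so it starts at offset 2 + 1 + 1 = 4 and occupies 4 bytes.
Bytes at offsets 4..7: 75 CB 2C B9.
Little-endian: lowest address holds the least-significant byte.
Reassemble most-significant byte first: B9 2C CB 75 → 0xB92CCB75.

0xB92CCB75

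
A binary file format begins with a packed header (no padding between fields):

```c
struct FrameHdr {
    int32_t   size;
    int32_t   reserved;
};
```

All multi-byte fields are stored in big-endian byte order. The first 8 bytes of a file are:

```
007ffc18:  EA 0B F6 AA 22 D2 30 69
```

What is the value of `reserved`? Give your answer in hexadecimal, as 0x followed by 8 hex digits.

`reserved` follows `size` (4 bytes), so it starts at byte offset 4 and occupies 4 bytes.
Bytes at offsets 4..7: 22 D2 30 69.
Big-endian: lowest address holds the most-significant byte.
The bytes are already most-significant first: 0x22D23069.

0x22D23069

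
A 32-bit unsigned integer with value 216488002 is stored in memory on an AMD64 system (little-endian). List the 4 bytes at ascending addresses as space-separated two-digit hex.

42 58 E7 0C

216488002 in hexadecimal, padded to 32 bits, is 0x0CE75842.
Split into bytes (most-significant first): 0C E7 58 42.
Little-endian: lowest address holds the least-significant byte.
So at ascending addresses the bytes are 42 58 E7 0C.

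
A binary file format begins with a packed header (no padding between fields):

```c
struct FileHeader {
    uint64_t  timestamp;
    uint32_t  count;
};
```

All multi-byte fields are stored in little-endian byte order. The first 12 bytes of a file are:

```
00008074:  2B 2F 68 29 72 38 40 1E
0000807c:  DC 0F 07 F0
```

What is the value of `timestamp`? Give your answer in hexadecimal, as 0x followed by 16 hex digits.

0x1E40387229682F2B

`timestamp` is the first field, at byte offset 0, occupying 8 bytes.
Bytes at offsets 0..7: 2B 2F 68 29 72 38 40 1E.
In little-endian order the low byte comes first in memory.
Reassemble most-significant byte first: 1E 40 38 72 29 68 2F 2B → 0x1E40387229682F2B.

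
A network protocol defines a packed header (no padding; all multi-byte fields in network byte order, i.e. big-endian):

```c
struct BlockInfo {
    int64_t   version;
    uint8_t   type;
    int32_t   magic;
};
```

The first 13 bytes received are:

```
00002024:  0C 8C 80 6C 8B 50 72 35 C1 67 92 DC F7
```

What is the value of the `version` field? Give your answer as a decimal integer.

904238828876755509

`version` is the first field, at byte offset 0, occupying 8 bytes.
Bytes at offsets 0..7: 0C 8C 80 6C 8B 50 72 35.
In big-endian order the high byte comes first in memory.
The bytes are already most-significant first: 0x0C8C806C8B507235.
0x0C8C806C8B507235 = 904238828876755509.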